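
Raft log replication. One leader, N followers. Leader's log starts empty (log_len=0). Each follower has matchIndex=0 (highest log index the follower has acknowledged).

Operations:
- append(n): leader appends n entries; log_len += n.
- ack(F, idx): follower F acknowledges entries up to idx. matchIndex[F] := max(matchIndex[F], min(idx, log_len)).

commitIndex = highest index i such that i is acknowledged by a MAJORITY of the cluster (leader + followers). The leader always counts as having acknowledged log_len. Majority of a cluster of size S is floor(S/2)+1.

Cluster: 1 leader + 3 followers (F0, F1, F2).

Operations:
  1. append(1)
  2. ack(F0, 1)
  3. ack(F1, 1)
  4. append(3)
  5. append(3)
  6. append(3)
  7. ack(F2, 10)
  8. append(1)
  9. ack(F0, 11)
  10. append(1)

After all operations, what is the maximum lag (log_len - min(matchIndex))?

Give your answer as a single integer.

Op 1: append 1 -> log_len=1
Op 2: F0 acks idx 1 -> match: F0=1 F1=0 F2=0; commitIndex=0
Op 3: F1 acks idx 1 -> match: F0=1 F1=1 F2=0; commitIndex=1
Op 4: append 3 -> log_len=4
Op 5: append 3 -> log_len=7
Op 6: append 3 -> log_len=10
Op 7: F2 acks idx 10 -> match: F0=1 F1=1 F2=10; commitIndex=1
Op 8: append 1 -> log_len=11
Op 9: F0 acks idx 11 -> match: F0=11 F1=1 F2=10; commitIndex=10
Op 10: append 1 -> log_len=12

Answer: 11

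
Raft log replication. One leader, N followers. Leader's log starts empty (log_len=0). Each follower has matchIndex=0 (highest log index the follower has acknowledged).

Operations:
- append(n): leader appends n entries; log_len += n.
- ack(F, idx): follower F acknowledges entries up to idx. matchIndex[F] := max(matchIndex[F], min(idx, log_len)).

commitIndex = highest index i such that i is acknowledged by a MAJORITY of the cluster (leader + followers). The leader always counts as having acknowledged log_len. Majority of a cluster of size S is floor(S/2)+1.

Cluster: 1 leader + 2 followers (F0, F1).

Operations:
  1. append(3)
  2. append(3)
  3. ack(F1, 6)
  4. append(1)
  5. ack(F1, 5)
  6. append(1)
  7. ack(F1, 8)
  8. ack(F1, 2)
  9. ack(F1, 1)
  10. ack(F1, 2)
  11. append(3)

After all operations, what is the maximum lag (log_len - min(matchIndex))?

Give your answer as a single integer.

Answer: 11

Derivation:
Op 1: append 3 -> log_len=3
Op 2: append 3 -> log_len=6
Op 3: F1 acks idx 6 -> match: F0=0 F1=6; commitIndex=6
Op 4: append 1 -> log_len=7
Op 5: F1 acks idx 5 -> match: F0=0 F1=6; commitIndex=6
Op 6: append 1 -> log_len=8
Op 7: F1 acks idx 8 -> match: F0=0 F1=8; commitIndex=8
Op 8: F1 acks idx 2 -> match: F0=0 F1=8; commitIndex=8
Op 9: F1 acks idx 1 -> match: F0=0 F1=8; commitIndex=8
Op 10: F1 acks idx 2 -> match: F0=0 F1=8; commitIndex=8
Op 11: append 3 -> log_len=11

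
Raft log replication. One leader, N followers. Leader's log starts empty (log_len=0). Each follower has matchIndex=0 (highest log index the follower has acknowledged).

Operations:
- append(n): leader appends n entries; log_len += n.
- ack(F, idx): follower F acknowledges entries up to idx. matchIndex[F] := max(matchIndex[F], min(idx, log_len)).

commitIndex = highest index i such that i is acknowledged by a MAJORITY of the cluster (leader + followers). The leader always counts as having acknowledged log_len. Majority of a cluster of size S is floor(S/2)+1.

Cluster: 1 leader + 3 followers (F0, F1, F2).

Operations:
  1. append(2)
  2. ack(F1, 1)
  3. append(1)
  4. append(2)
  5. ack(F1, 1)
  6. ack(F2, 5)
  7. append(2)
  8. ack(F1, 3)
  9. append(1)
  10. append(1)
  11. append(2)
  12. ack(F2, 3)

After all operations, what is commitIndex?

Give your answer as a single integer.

Op 1: append 2 -> log_len=2
Op 2: F1 acks idx 1 -> match: F0=0 F1=1 F2=0; commitIndex=0
Op 3: append 1 -> log_len=3
Op 4: append 2 -> log_len=5
Op 5: F1 acks idx 1 -> match: F0=0 F1=1 F2=0; commitIndex=0
Op 6: F2 acks idx 5 -> match: F0=0 F1=1 F2=5; commitIndex=1
Op 7: append 2 -> log_len=7
Op 8: F1 acks idx 3 -> match: F0=0 F1=3 F2=5; commitIndex=3
Op 9: append 1 -> log_len=8
Op 10: append 1 -> log_len=9
Op 11: append 2 -> log_len=11
Op 12: F2 acks idx 3 -> match: F0=0 F1=3 F2=5; commitIndex=3

Answer: 3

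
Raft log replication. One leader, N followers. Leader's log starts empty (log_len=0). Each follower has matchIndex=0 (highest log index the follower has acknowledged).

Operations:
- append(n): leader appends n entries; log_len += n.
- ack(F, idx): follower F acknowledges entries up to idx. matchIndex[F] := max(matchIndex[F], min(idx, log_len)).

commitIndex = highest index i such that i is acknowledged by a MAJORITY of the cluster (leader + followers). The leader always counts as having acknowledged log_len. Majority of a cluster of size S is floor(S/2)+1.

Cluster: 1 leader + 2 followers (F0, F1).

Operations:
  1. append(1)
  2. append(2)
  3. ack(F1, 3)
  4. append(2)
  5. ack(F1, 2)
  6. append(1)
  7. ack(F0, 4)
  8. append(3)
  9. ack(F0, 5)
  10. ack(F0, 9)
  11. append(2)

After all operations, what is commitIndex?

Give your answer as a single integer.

Answer: 9

Derivation:
Op 1: append 1 -> log_len=1
Op 2: append 2 -> log_len=3
Op 3: F1 acks idx 3 -> match: F0=0 F1=3; commitIndex=3
Op 4: append 2 -> log_len=5
Op 5: F1 acks idx 2 -> match: F0=0 F1=3; commitIndex=3
Op 6: append 1 -> log_len=6
Op 7: F0 acks idx 4 -> match: F0=4 F1=3; commitIndex=4
Op 8: append 3 -> log_len=9
Op 9: F0 acks idx 5 -> match: F0=5 F1=3; commitIndex=5
Op 10: F0 acks idx 9 -> match: F0=9 F1=3; commitIndex=9
Op 11: append 2 -> log_len=11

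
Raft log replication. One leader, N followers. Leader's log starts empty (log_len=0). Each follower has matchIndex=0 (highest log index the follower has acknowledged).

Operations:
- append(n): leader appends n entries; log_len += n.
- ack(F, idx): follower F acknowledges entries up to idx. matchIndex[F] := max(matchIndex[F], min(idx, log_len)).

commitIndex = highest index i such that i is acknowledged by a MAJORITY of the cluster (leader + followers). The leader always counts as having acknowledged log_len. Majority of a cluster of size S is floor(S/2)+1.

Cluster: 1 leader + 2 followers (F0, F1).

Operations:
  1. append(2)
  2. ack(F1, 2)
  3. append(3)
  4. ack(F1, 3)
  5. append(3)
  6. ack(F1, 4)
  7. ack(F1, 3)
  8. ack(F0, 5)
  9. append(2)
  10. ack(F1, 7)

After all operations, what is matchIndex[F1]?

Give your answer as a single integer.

Op 1: append 2 -> log_len=2
Op 2: F1 acks idx 2 -> match: F0=0 F1=2; commitIndex=2
Op 3: append 3 -> log_len=5
Op 4: F1 acks idx 3 -> match: F0=0 F1=3; commitIndex=3
Op 5: append 3 -> log_len=8
Op 6: F1 acks idx 4 -> match: F0=0 F1=4; commitIndex=4
Op 7: F1 acks idx 3 -> match: F0=0 F1=4; commitIndex=4
Op 8: F0 acks idx 5 -> match: F0=5 F1=4; commitIndex=5
Op 9: append 2 -> log_len=10
Op 10: F1 acks idx 7 -> match: F0=5 F1=7; commitIndex=7

Answer: 7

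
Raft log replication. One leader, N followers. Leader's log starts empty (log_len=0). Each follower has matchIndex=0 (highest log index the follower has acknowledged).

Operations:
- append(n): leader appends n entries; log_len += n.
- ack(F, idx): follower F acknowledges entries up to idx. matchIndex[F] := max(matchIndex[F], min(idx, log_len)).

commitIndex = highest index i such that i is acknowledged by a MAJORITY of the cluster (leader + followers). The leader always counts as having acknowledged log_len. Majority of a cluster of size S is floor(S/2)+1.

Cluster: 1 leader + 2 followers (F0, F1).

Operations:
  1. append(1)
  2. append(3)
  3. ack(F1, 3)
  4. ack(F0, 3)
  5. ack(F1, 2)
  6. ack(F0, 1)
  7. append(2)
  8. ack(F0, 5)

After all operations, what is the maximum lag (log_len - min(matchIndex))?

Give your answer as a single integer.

Answer: 3

Derivation:
Op 1: append 1 -> log_len=1
Op 2: append 3 -> log_len=4
Op 3: F1 acks idx 3 -> match: F0=0 F1=3; commitIndex=3
Op 4: F0 acks idx 3 -> match: F0=3 F1=3; commitIndex=3
Op 5: F1 acks idx 2 -> match: F0=3 F1=3; commitIndex=3
Op 6: F0 acks idx 1 -> match: F0=3 F1=3; commitIndex=3
Op 7: append 2 -> log_len=6
Op 8: F0 acks idx 5 -> match: F0=5 F1=3; commitIndex=5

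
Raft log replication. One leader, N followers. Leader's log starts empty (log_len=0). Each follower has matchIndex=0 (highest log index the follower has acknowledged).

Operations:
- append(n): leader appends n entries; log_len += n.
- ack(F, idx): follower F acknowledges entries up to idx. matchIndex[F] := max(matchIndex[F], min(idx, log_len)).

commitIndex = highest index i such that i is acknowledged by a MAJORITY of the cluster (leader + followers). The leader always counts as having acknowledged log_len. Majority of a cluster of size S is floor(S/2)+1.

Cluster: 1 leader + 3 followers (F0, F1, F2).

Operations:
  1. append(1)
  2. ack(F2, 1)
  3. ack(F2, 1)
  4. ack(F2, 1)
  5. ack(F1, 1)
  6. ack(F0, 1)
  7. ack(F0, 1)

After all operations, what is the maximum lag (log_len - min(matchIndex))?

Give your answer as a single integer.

Answer: 0

Derivation:
Op 1: append 1 -> log_len=1
Op 2: F2 acks idx 1 -> match: F0=0 F1=0 F2=1; commitIndex=0
Op 3: F2 acks idx 1 -> match: F0=0 F1=0 F2=1; commitIndex=0
Op 4: F2 acks idx 1 -> match: F0=0 F1=0 F2=1; commitIndex=0
Op 5: F1 acks idx 1 -> match: F0=0 F1=1 F2=1; commitIndex=1
Op 6: F0 acks idx 1 -> match: F0=1 F1=1 F2=1; commitIndex=1
Op 7: F0 acks idx 1 -> match: F0=1 F1=1 F2=1; commitIndex=1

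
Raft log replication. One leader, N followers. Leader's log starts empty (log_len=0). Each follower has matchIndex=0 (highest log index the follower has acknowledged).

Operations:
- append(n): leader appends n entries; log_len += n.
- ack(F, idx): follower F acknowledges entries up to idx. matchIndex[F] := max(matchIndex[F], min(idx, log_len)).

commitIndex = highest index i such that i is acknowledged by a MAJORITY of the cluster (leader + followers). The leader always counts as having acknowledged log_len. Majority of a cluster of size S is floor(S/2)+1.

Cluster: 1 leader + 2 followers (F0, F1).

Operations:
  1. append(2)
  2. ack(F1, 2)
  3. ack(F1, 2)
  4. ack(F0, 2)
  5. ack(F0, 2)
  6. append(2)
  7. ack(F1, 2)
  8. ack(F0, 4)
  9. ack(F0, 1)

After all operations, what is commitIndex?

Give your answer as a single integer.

Op 1: append 2 -> log_len=2
Op 2: F1 acks idx 2 -> match: F0=0 F1=2; commitIndex=2
Op 3: F1 acks idx 2 -> match: F0=0 F1=2; commitIndex=2
Op 4: F0 acks idx 2 -> match: F0=2 F1=2; commitIndex=2
Op 5: F0 acks idx 2 -> match: F0=2 F1=2; commitIndex=2
Op 6: append 2 -> log_len=4
Op 7: F1 acks idx 2 -> match: F0=2 F1=2; commitIndex=2
Op 8: F0 acks idx 4 -> match: F0=4 F1=2; commitIndex=4
Op 9: F0 acks idx 1 -> match: F0=4 F1=2; commitIndex=4

Answer: 4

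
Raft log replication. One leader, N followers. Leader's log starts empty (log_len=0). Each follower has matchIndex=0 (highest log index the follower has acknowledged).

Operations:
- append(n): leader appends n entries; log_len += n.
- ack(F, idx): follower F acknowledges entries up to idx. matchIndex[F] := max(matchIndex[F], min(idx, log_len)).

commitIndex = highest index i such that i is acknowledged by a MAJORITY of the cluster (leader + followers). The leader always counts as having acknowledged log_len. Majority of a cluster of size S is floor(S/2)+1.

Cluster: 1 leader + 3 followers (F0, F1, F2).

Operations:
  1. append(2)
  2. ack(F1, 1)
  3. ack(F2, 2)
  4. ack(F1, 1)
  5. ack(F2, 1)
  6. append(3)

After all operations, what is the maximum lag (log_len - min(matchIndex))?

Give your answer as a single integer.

Op 1: append 2 -> log_len=2
Op 2: F1 acks idx 1 -> match: F0=0 F1=1 F2=0; commitIndex=0
Op 3: F2 acks idx 2 -> match: F0=0 F1=1 F2=2; commitIndex=1
Op 4: F1 acks idx 1 -> match: F0=0 F1=1 F2=2; commitIndex=1
Op 5: F2 acks idx 1 -> match: F0=0 F1=1 F2=2; commitIndex=1
Op 6: append 3 -> log_len=5

Answer: 5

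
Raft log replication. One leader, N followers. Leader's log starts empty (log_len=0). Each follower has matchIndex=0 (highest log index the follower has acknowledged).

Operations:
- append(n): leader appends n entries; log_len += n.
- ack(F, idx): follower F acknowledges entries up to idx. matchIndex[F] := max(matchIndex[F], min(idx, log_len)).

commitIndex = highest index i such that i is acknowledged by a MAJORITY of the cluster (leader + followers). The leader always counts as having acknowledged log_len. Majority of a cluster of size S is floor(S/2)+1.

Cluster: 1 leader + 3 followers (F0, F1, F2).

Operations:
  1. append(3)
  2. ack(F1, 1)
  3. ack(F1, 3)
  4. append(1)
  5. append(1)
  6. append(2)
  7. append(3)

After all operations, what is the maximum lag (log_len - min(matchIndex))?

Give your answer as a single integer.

Op 1: append 3 -> log_len=3
Op 2: F1 acks idx 1 -> match: F0=0 F1=1 F2=0; commitIndex=0
Op 3: F1 acks idx 3 -> match: F0=0 F1=3 F2=0; commitIndex=0
Op 4: append 1 -> log_len=4
Op 5: append 1 -> log_len=5
Op 6: append 2 -> log_len=7
Op 7: append 3 -> log_len=10

Answer: 10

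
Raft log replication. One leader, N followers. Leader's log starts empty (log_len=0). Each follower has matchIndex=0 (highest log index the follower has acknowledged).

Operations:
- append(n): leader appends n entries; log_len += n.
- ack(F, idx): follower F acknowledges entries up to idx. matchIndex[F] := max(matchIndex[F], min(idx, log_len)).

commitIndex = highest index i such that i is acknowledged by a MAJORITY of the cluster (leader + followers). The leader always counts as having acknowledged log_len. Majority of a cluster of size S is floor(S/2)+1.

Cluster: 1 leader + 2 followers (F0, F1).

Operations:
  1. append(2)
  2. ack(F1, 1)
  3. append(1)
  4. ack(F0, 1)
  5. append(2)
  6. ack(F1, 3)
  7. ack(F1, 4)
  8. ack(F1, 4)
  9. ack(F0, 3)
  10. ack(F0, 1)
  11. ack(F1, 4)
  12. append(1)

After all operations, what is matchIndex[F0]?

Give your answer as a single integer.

Op 1: append 2 -> log_len=2
Op 2: F1 acks idx 1 -> match: F0=0 F1=1; commitIndex=1
Op 3: append 1 -> log_len=3
Op 4: F0 acks idx 1 -> match: F0=1 F1=1; commitIndex=1
Op 5: append 2 -> log_len=5
Op 6: F1 acks idx 3 -> match: F0=1 F1=3; commitIndex=3
Op 7: F1 acks idx 4 -> match: F0=1 F1=4; commitIndex=4
Op 8: F1 acks idx 4 -> match: F0=1 F1=4; commitIndex=4
Op 9: F0 acks idx 3 -> match: F0=3 F1=4; commitIndex=4
Op 10: F0 acks idx 1 -> match: F0=3 F1=4; commitIndex=4
Op 11: F1 acks idx 4 -> match: F0=3 F1=4; commitIndex=4
Op 12: append 1 -> log_len=6

Answer: 3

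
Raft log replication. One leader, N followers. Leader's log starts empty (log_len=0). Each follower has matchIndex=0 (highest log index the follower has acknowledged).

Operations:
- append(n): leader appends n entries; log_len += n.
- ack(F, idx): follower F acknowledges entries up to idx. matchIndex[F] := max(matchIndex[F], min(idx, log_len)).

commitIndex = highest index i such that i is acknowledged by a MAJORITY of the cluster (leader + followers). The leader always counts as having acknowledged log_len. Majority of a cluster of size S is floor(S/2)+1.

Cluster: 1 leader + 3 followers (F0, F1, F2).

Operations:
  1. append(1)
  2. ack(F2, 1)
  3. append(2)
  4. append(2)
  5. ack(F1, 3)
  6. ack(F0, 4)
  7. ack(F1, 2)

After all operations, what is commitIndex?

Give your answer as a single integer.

Op 1: append 1 -> log_len=1
Op 2: F2 acks idx 1 -> match: F0=0 F1=0 F2=1; commitIndex=0
Op 3: append 2 -> log_len=3
Op 4: append 2 -> log_len=5
Op 5: F1 acks idx 3 -> match: F0=0 F1=3 F2=1; commitIndex=1
Op 6: F0 acks idx 4 -> match: F0=4 F1=3 F2=1; commitIndex=3
Op 7: F1 acks idx 2 -> match: F0=4 F1=3 F2=1; commitIndex=3

Answer: 3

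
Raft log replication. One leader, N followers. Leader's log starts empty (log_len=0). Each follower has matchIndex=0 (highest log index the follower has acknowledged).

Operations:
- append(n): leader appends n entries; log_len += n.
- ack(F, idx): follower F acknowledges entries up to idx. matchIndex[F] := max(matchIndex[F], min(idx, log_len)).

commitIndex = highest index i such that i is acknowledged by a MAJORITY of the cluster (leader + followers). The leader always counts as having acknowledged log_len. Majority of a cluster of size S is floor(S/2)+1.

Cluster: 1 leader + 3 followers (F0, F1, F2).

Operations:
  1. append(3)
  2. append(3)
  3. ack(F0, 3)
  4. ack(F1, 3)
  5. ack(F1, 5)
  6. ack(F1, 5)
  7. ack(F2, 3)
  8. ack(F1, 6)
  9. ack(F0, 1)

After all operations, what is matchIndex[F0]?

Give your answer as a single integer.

Op 1: append 3 -> log_len=3
Op 2: append 3 -> log_len=6
Op 3: F0 acks idx 3 -> match: F0=3 F1=0 F2=0; commitIndex=0
Op 4: F1 acks idx 3 -> match: F0=3 F1=3 F2=0; commitIndex=3
Op 5: F1 acks idx 5 -> match: F0=3 F1=5 F2=0; commitIndex=3
Op 6: F1 acks idx 5 -> match: F0=3 F1=5 F2=0; commitIndex=3
Op 7: F2 acks idx 3 -> match: F0=3 F1=5 F2=3; commitIndex=3
Op 8: F1 acks idx 6 -> match: F0=3 F1=6 F2=3; commitIndex=3
Op 9: F0 acks idx 1 -> match: F0=3 F1=6 F2=3; commitIndex=3

Answer: 3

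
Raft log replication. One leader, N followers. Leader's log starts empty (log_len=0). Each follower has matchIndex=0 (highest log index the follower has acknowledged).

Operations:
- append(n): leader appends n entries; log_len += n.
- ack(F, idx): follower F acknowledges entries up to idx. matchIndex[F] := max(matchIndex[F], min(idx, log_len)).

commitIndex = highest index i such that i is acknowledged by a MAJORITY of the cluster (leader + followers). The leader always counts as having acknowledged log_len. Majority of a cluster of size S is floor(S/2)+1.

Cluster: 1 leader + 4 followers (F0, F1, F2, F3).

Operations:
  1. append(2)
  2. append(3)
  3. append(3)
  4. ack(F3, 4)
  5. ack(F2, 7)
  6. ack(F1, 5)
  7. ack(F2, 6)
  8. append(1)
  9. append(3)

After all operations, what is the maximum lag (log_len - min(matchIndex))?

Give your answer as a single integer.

Answer: 12

Derivation:
Op 1: append 2 -> log_len=2
Op 2: append 3 -> log_len=5
Op 3: append 3 -> log_len=8
Op 4: F3 acks idx 4 -> match: F0=0 F1=0 F2=0 F3=4; commitIndex=0
Op 5: F2 acks idx 7 -> match: F0=0 F1=0 F2=7 F3=4; commitIndex=4
Op 6: F1 acks idx 5 -> match: F0=0 F1=5 F2=7 F3=4; commitIndex=5
Op 7: F2 acks idx 6 -> match: F0=0 F1=5 F2=7 F3=4; commitIndex=5
Op 8: append 1 -> log_len=9
Op 9: append 3 -> log_len=12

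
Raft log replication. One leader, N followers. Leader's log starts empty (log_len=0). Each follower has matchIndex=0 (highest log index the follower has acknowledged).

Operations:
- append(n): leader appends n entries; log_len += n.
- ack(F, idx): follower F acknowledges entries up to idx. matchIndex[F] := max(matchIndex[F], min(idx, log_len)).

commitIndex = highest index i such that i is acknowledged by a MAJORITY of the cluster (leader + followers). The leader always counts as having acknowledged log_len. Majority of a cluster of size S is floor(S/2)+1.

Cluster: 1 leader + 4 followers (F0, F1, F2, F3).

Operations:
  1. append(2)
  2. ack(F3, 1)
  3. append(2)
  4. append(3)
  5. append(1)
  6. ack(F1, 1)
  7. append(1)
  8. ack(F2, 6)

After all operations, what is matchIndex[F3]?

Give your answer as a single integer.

Answer: 1

Derivation:
Op 1: append 2 -> log_len=2
Op 2: F3 acks idx 1 -> match: F0=0 F1=0 F2=0 F3=1; commitIndex=0
Op 3: append 2 -> log_len=4
Op 4: append 3 -> log_len=7
Op 5: append 1 -> log_len=8
Op 6: F1 acks idx 1 -> match: F0=0 F1=1 F2=0 F3=1; commitIndex=1
Op 7: append 1 -> log_len=9
Op 8: F2 acks idx 6 -> match: F0=0 F1=1 F2=6 F3=1; commitIndex=1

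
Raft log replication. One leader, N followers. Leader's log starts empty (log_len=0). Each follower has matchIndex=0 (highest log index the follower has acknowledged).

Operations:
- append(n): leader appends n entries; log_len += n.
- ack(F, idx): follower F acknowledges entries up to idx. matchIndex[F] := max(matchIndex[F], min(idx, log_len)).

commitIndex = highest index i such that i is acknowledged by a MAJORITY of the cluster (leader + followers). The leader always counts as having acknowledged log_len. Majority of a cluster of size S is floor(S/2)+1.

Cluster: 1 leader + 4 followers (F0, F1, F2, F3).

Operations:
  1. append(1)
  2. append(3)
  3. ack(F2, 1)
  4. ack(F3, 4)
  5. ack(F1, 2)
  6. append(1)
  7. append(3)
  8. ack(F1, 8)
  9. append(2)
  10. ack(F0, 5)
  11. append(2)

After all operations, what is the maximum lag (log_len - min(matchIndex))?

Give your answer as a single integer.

Op 1: append 1 -> log_len=1
Op 2: append 3 -> log_len=4
Op 3: F2 acks idx 1 -> match: F0=0 F1=0 F2=1 F3=0; commitIndex=0
Op 4: F3 acks idx 4 -> match: F0=0 F1=0 F2=1 F3=4; commitIndex=1
Op 5: F1 acks idx 2 -> match: F0=0 F1=2 F2=1 F3=4; commitIndex=2
Op 6: append 1 -> log_len=5
Op 7: append 3 -> log_len=8
Op 8: F1 acks idx 8 -> match: F0=0 F1=8 F2=1 F3=4; commitIndex=4
Op 9: append 2 -> log_len=10
Op 10: F0 acks idx 5 -> match: F0=5 F1=8 F2=1 F3=4; commitIndex=5
Op 11: append 2 -> log_len=12

Answer: 11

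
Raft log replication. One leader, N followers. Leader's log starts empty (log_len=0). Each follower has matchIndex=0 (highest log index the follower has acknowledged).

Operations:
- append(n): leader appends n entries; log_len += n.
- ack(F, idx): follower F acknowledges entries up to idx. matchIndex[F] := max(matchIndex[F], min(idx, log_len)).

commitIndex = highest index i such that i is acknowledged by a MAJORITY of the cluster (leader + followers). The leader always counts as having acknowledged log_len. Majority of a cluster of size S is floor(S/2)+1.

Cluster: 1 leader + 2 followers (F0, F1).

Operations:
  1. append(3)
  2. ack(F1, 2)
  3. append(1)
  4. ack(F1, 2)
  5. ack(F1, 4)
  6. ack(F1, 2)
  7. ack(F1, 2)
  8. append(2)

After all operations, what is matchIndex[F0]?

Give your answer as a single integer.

Answer: 0

Derivation:
Op 1: append 3 -> log_len=3
Op 2: F1 acks idx 2 -> match: F0=0 F1=2; commitIndex=2
Op 3: append 1 -> log_len=4
Op 4: F1 acks idx 2 -> match: F0=0 F1=2; commitIndex=2
Op 5: F1 acks idx 4 -> match: F0=0 F1=4; commitIndex=4
Op 6: F1 acks idx 2 -> match: F0=0 F1=4; commitIndex=4
Op 7: F1 acks idx 2 -> match: F0=0 F1=4; commitIndex=4
Op 8: append 2 -> log_len=6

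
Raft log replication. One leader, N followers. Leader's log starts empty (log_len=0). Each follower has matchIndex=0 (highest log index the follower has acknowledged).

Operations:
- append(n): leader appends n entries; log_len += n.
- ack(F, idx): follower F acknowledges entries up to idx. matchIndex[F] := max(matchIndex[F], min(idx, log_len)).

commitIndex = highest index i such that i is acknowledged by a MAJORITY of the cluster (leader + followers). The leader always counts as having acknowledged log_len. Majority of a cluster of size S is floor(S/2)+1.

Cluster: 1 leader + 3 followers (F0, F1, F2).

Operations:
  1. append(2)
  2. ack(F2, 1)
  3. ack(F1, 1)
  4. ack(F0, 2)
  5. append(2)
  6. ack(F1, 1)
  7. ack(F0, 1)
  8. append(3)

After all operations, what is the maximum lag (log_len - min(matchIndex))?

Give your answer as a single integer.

Answer: 6

Derivation:
Op 1: append 2 -> log_len=2
Op 2: F2 acks idx 1 -> match: F0=0 F1=0 F2=1; commitIndex=0
Op 3: F1 acks idx 1 -> match: F0=0 F1=1 F2=1; commitIndex=1
Op 4: F0 acks idx 2 -> match: F0=2 F1=1 F2=1; commitIndex=1
Op 5: append 2 -> log_len=4
Op 6: F1 acks idx 1 -> match: F0=2 F1=1 F2=1; commitIndex=1
Op 7: F0 acks idx 1 -> match: F0=2 F1=1 F2=1; commitIndex=1
Op 8: append 3 -> log_len=7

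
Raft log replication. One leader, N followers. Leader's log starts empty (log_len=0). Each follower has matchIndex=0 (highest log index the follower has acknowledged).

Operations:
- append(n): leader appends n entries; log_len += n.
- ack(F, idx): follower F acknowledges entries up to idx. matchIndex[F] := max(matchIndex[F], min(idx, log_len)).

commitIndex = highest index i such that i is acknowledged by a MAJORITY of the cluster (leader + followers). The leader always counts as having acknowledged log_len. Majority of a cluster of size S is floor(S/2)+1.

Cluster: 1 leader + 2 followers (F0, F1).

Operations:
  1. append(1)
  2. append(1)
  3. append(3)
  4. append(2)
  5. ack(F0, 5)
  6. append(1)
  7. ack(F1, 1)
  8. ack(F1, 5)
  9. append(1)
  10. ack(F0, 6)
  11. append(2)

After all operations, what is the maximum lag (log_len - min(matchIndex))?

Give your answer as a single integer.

Answer: 6

Derivation:
Op 1: append 1 -> log_len=1
Op 2: append 1 -> log_len=2
Op 3: append 3 -> log_len=5
Op 4: append 2 -> log_len=7
Op 5: F0 acks idx 5 -> match: F0=5 F1=0; commitIndex=5
Op 6: append 1 -> log_len=8
Op 7: F1 acks idx 1 -> match: F0=5 F1=1; commitIndex=5
Op 8: F1 acks idx 5 -> match: F0=5 F1=5; commitIndex=5
Op 9: append 1 -> log_len=9
Op 10: F0 acks idx 6 -> match: F0=6 F1=5; commitIndex=6
Op 11: append 2 -> log_len=11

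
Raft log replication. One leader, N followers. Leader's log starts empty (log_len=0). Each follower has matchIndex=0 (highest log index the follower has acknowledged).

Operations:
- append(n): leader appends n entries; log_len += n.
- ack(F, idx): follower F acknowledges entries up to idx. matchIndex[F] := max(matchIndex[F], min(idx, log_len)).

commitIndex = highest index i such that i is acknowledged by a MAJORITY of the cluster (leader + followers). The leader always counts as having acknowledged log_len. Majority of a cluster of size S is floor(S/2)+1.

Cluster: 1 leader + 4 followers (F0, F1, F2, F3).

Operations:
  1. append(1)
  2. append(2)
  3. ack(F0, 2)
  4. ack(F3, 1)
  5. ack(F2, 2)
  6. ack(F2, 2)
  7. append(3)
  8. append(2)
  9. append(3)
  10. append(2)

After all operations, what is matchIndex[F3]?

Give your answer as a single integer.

Answer: 1

Derivation:
Op 1: append 1 -> log_len=1
Op 2: append 2 -> log_len=3
Op 3: F0 acks idx 2 -> match: F0=2 F1=0 F2=0 F3=0; commitIndex=0
Op 4: F3 acks idx 1 -> match: F0=2 F1=0 F2=0 F3=1; commitIndex=1
Op 5: F2 acks idx 2 -> match: F0=2 F1=0 F2=2 F3=1; commitIndex=2
Op 6: F2 acks idx 2 -> match: F0=2 F1=0 F2=2 F3=1; commitIndex=2
Op 7: append 3 -> log_len=6
Op 8: append 2 -> log_len=8
Op 9: append 3 -> log_len=11
Op 10: append 2 -> log_len=13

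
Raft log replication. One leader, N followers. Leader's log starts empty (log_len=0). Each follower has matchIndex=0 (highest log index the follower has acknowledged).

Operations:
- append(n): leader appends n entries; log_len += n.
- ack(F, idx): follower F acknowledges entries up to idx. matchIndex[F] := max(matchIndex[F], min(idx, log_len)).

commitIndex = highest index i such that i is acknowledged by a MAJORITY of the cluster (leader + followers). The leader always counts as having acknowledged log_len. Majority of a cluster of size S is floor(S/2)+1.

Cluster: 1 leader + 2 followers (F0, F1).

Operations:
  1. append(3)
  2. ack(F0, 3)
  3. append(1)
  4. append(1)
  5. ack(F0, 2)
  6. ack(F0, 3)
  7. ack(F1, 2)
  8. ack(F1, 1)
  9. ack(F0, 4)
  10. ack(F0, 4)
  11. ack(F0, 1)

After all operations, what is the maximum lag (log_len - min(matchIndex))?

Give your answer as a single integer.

Op 1: append 3 -> log_len=3
Op 2: F0 acks idx 3 -> match: F0=3 F1=0; commitIndex=3
Op 3: append 1 -> log_len=4
Op 4: append 1 -> log_len=5
Op 5: F0 acks idx 2 -> match: F0=3 F1=0; commitIndex=3
Op 6: F0 acks idx 3 -> match: F0=3 F1=0; commitIndex=3
Op 7: F1 acks idx 2 -> match: F0=3 F1=2; commitIndex=3
Op 8: F1 acks idx 1 -> match: F0=3 F1=2; commitIndex=3
Op 9: F0 acks idx 4 -> match: F0=4 F1=2; commitIndex=4
Op 10: F0 acks idx 4 -> match: F0=4 F1=2; commitIndex=4
Op 11: F0 acks idx 1 -> match: F0=4 F1=2; commitIndex=4

Answer: 3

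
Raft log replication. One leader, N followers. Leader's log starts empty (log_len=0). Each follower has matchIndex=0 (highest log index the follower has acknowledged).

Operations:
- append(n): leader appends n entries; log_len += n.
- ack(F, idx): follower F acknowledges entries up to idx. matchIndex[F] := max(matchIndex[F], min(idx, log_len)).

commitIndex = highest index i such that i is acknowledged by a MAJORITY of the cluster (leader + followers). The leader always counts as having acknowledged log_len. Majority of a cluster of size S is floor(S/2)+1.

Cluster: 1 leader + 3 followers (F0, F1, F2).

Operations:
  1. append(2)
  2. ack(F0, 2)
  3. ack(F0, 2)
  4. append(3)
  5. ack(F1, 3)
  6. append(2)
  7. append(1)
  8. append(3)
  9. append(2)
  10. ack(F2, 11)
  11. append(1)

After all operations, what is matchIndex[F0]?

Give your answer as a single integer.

Op 1: append 2 -> log_len=2
Op 2: F0 acks idx 2 -> match: F0=2 F1=0 F2=0; commitIndex=0
Op 3: F0 acks idx 2 -> match: F0=2 F1=0 F2=0; commitIndex=0
Op 4: append 3 -> log_len=5
Op 5: F1 acks idx 3 -> match: F0=2 F1=3 F2=0; commitIndex=2
Op 6: append 2 -> log_len=7
Op 7: append 1 -> log_len=8
Op 8: append 3 -> log_len=11
Op 9: append 2 -> log_len=13
Op 10: F2 acks idx 11 -> match: F0=2 F1=3 F2=11; commitIndex=3
Op 11: append 1 -> log_len=14

Answer: 2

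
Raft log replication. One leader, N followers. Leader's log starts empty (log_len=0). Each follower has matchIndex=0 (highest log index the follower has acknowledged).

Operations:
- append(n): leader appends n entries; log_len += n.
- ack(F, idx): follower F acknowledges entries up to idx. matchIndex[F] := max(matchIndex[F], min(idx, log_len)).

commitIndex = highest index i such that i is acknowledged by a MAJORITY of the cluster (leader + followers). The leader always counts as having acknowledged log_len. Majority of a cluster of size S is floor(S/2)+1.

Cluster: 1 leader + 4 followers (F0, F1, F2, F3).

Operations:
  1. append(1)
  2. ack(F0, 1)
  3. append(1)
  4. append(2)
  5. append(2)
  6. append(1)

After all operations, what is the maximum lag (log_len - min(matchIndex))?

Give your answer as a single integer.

Answer: 7

Derivation:
Op 1: append 1 -> log_len=1
Op 2: F0 acks idx 1 -> match: F0=1 F1=0 F2=0 F3=0; commitIndex=0
Op 3: append 1 -> log_len=2
Op 4: append 2 -> log_len=4
Op 5: append 2 -> log_len=6
Op 6: append 1 -> log_len=7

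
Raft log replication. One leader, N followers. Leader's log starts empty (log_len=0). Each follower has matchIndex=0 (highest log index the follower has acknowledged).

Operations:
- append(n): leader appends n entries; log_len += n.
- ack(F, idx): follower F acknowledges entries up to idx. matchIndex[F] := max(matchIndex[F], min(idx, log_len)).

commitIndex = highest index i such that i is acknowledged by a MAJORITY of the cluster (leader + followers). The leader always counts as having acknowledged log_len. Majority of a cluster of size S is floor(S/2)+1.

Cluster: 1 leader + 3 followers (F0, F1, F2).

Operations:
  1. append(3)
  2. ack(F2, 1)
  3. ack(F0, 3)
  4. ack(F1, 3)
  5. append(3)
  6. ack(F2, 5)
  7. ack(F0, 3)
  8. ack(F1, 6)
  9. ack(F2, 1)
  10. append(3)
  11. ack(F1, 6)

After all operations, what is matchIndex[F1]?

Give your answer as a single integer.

Answer: 6

Derivation:
Op 1: append 3 -> log_len=3
Op 2: F2 acks idx 1 -> match: F0=0 F1=0 F2=1; commitIndex=0
Op 3: F0 acks idx 3 -> match: F0=3 F1=0 F2=1; commitIndex=1
Op 4: F1 acks idx 3 -> match: F0=3 F1=3 F2=1; commitIndex=3
Op 5: append 3 -> log_len=6
Op 6: F2 acks idx 5 -> match: F0=3 F1=3 F2=5; commitIndex=3
Op 7: F0 acks idx 3 -> match: F0=3 F1=3 F2=5; commitIndex=3
Op 8: F1 acks idx 6 -> match: F0=3 F1=6 F2=5; commitIndex=5
Op 9: F2 acks idx 1 -> match: F0=3 F1=6 F2=5; commitIndex=5
Op 10: append 3 -> log_len=9
Op 11: F1 acks idx 6 -> match: F0=3 F1=6 F2=5; commitIndex=5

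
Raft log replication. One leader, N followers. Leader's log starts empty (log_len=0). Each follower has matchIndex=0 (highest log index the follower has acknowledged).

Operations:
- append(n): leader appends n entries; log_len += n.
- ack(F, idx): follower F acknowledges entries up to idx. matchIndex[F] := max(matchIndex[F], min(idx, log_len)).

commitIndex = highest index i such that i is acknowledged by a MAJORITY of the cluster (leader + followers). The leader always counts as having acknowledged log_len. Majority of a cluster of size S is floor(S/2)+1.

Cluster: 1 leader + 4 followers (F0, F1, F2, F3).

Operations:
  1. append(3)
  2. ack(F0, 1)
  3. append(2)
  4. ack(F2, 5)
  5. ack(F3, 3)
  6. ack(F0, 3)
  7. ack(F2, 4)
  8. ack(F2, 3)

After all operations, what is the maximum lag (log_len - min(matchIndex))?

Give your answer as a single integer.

Op 1: append 3 -> log_len=3
Op 2: F0 acks idx 1 -> match: F0=1 F1=0 F2=0 F3=0; commitIndex=0
Op 3: append 2 -> log_len=5
Op 4: F2 acks idx 5 -> match: F0=1 F1=0 F2=5 F3=0; commitIndex=1
Op 5: F3 acks idx 3 -> match: F0=1 F1=0 F2=5 F3=3; commitIndex=3
Op 6: F0 acks idx 3 -> match: F0=3 F1=0 F2=5 F3=3; commitIndex=3
Op 7: F2 acks idx 4 -> match: F0=3 F1=0 F2=5 F3=3; commitIndex=3
Op 8: F2 acks idx 3 -> match: F0=3 F1=0 F2=5 F3=3; commitIndex=3

Answer: 5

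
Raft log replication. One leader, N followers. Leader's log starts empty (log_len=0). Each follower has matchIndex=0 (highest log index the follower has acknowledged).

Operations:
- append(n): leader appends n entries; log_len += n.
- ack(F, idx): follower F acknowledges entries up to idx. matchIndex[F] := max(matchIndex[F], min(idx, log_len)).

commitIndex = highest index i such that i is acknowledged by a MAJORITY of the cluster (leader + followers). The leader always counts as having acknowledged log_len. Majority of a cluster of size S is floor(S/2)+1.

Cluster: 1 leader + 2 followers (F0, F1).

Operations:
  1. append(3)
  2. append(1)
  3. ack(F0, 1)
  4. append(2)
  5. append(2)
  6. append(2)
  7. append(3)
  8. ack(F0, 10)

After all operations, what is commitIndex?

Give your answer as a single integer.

Answer: 10

Derivation:
Op 1: append 3 -> log_len=3
Op 2: append 1 -> log_len=4
Op 3: F0 acks idx 1 -> match: F0=1 F1=0; commitIndex=1
Op 4: append 2 -> log_len=6
Op 5: append 2 -> log_len=8
Op 6: append 2 -> log_len=10
Op 7: append 3 -> log_len=13
Op 8: F0 acks idx 10 -> match: F0=10 F1=0; commitIndex=10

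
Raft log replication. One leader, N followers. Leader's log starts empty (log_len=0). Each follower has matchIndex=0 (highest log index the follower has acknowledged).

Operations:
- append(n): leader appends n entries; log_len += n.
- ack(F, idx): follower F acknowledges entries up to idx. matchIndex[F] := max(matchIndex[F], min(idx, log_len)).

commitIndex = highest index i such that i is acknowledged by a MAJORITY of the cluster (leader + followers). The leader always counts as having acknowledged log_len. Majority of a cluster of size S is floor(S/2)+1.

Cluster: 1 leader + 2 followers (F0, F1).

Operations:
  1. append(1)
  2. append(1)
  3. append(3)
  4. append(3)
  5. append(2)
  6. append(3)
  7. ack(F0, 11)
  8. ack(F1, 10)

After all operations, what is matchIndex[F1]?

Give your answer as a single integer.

Op 1: append 1 -> log_len=1
Op 2: append 1 -> log_len=2
Op 3: append 3 -> log_len=5
Op 4: append 3 -> log_len=8
Op 5: append 2 -> log_len=10
Op 6: append 3 -> log_len=13
Op 7: F0 acks idx 11 -> match: F0=11 F1=0; commitIndex=11
Op 8: F1 acks idx 10 -> match: F0=11 F1=10; commitIndex=11

Answer: 10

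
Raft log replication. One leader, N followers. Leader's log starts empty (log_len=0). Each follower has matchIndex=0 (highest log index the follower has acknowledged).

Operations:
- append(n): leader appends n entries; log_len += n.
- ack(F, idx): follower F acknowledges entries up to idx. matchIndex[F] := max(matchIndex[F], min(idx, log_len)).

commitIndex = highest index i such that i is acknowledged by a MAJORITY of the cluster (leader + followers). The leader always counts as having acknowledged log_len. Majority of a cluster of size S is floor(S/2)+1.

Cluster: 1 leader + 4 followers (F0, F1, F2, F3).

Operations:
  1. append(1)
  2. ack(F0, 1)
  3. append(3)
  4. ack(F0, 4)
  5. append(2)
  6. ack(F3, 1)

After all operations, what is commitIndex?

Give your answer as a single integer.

Op 1: append 1 -> log_len=1
Op 2: F0 acks idx 1 -> match: F0=1 F1=0 F2=0 F3=0; commitIndex=0
Op 3: append 3 -> log_len=4
Op 4: F0 acks idx 4 -> match: F0=4 F1=0 F2=0 F3=0; commitIndex=0
Op 5: append 2 -> log_len=6
Op 6: F3 acks idx 1 -> match: F0=4 F1=0 F2=0 F3=1; commitIndex=1

Answer: 1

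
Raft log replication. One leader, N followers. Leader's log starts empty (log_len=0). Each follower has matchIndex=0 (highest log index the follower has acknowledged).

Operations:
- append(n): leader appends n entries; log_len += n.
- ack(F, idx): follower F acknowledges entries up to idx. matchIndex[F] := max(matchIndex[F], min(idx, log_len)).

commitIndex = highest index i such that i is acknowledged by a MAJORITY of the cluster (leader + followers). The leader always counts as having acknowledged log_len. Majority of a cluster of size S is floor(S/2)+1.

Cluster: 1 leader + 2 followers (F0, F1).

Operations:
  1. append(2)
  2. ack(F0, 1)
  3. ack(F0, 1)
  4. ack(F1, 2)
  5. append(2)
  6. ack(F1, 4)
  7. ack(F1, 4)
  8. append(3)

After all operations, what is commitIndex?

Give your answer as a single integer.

Op 1: append 2 -> log_len=2
Op 2: F0 acks idx 1 -> match: F0=1 F1=0; commitIndex=1
Op 3: F0 acks idx 1 -> match: F0=1 F1=0; commitIndex=1
Op 4: F1 acks idx 2 -> match: F0=1 F1=2; commitIndex=2
Op 5: append 2 -> log_len=4
Op 6: F1 acks idx 4 -> match: F0=1 F1=4; commitIndex=4
Op 7: F1 acks idx 4 -> match: F0=1 F1=4; commitIndex=4
Op 8: append 3 -> log_len=7

Answer: 4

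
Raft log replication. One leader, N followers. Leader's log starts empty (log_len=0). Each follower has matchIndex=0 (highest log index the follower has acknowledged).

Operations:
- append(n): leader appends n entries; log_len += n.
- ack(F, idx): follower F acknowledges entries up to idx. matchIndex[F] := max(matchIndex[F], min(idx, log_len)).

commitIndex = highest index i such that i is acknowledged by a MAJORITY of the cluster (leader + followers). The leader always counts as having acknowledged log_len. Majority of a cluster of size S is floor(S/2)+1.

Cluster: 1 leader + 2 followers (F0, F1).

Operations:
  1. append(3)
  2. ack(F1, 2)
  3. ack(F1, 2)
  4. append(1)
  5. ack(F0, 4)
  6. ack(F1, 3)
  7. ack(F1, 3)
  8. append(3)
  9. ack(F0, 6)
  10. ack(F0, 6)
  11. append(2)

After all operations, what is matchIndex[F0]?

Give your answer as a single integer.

Answer: 6

Derivation:
Op 1: append 3 -> log_len=3
Op 2: F1 acks idx 2 -> match: F0=0 F1=2; commitIndex=2
Op 3: F1 acks idx 2 -> match: F0=0 F1=2; commitIndex=2
Op 4: append 1 -> log_len=4
Op 5: F0 acks idx 4 -> match: F0=4 F1=2; commitIndex=4
Op 6: F1 acks idx 3 -> match: F0=4 F1=3; commitIndex=4
Op 7: F1 acks idx 3 -> match: F0=4 F1=3; commitIndex=4
Op 8: append 3 -> log_len=7
Op 9: F0 acks idx 6 -> match: F0=6 F1=3; commitIndex=6
Op 10: F0 acks idx 6 -> match: F0=6 F1=3; commitIndex=6
Op 11: append 2 -> log_len=9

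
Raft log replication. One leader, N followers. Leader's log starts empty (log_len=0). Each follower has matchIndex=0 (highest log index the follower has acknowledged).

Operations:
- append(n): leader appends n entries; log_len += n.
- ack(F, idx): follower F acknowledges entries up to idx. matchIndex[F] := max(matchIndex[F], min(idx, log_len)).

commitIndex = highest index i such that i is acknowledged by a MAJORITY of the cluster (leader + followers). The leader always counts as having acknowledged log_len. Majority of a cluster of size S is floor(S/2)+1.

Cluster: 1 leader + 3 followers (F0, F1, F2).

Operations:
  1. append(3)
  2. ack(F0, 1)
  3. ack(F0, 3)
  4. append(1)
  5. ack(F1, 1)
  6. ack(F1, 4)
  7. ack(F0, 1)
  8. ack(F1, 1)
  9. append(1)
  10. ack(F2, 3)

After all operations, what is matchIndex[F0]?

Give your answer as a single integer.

Answer: 3

Derivation:
Op 1: append 3 -> log_len=3
Op 2: F0 acks idx 1 -> match: F0=1 F1=0 F2=0; commitIndex=0
Op 3: F0 acks idx 3 -> match: F0=3 F1=0 F2=0; commitIndex=0
Op 4: append 1 -> log_len=4
Op 5: F1 acks idx 1 -> match: F0=3 F1=1 F2=0; commitIndex=1
Op 6: F1 acks idx 4 -> match: F0=3 F1=4 F2=0; commitIndex=3
Op 7: F0 acks idx 1 -> match: F0=3 F1=4 F2=0; commitIndex=3
Op 8: F1 acks idx 1 -> match: F0=3 F1=4 F2=0; commitIndex=3
Op 9: append 1 -> log_len=5
Op 10: F2 acks idx 3 -> match: F0=3 F1=4 F2=3; commitIndex=3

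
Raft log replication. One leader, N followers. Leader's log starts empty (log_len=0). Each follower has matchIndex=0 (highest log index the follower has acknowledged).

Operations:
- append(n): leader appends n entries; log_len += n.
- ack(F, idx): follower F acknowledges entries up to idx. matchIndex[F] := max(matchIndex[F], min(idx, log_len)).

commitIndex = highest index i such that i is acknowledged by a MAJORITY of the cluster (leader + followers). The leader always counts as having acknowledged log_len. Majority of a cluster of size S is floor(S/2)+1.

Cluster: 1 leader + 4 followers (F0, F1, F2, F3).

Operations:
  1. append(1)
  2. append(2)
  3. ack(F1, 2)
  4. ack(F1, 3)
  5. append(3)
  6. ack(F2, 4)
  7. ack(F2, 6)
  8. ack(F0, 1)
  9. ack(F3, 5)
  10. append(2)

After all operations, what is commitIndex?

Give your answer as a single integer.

Answer: 5

Derivation:
Op 1: append 1 -> log_len=1
Op 2: append 2 -> log_len=3
Op 3: F1 acks idx 2 -> match: F0=0 F1=2 F2=0 F3=0; commitIndex=0
Op 4: F1 acks idx 3 -> match: F0=0 F1=3 F2=0 F3=0; commitIndex=0
Op 5: append 3 -> log_len=6
Op 6: F2 acks idx 4 -> match: F0=0 F1=3 F2=4 F3=0; commitIndex=3
Op 7: F2 acks idx 6 -> match: F0=0 F1=3 F2=6 F3=0; commitIndex=3
Op 8: F0 acks idx 1 -> match: F0=1 F1=3 F2=6 F3=0; commitIndex=3
Op 9: F3 acks idx 5 -> match: F0=1 F1=3 F2=6 F3=5; commitIndex=5
Op 10: append 2 -> log_len=8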